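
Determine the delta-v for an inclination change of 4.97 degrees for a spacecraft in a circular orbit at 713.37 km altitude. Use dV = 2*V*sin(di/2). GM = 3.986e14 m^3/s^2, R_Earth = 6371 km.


r = 7084.3700 km = 7.08437e+06 m
V = sqrt(mu/r) = 7500.9804 m/s
di = 4.97 deg = 0.08674286 rad
dV = 2*V*sin(di/2) = 2*7500.9804*sin(0.04337143)
dV = 650.4525 m/s = 0.6504525 km/s

0.6505 km/s


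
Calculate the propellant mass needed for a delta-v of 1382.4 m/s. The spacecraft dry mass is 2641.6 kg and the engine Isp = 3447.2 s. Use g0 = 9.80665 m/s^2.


ve = Isp * g0 = 3447.2 * 9.80665 = 33805.483880 m/s
mass ratio = exp(dv/ve) = exp(1382.4/33805.483880) = 1.04174040
m_prop = m_dry * (mr - 1) = 2641.6 * (1.04174040 - 1)
m_prop = 110.2614 kg

110.2614 kg


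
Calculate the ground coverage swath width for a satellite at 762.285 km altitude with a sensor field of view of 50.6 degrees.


FOV = 50.6 deg = 0.8831366 rad
swath = 2 * alt * tan(FOV/2) = 2 * 762.285 * tan(0.4415683)
swath = 2 * 762.285 * 0.4726978
swath = 720.6609 km

720.6609 km


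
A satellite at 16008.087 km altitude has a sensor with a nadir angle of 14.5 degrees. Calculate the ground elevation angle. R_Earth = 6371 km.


r = R_E + alt = 22379.0870 km
Law of sines in the satellite / Earth-center / ground-point triangle:
  sin(nadir)/R_E = sin(90 + el)/r  =>  cos(el) = (r/R_E)*sin(nadir)
cos(el) = (22379.0870 / 6371.0000) * sin(14.5 deg) = 0.8794971
el = arccos(0.8794971) = 28.4182 deg
(Earth-central angle = 90 - nadir - el = 47.0818 deg)

28.4182 degrees


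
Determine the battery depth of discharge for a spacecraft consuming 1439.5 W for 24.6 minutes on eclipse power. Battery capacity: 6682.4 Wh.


E_used = P * t / 60 = 1439.5 * 24.6 / 60 = 590.1950 Wh
DOD = E_used / E_total * 100 = 590.1950 / 6682.4 * 100
DOD = 8.8321 %

8.8321 %


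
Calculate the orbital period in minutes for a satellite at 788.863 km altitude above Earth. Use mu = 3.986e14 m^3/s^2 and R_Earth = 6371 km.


r = 7159.8630 km = 7.159863e+06 m
T = 2*pi*sqrt(r^3/mu) = 2*pi*sqrt(3.6704063e+20 / 3.986e14)
T = 6029.3194 s = 100.4887 min

100.4887 minutes


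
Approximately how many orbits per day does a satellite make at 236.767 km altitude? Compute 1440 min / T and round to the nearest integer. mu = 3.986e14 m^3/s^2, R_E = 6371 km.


r = 6.607767e+06 m
T = 2*pi*sqrt(r^3/mu) = 5345.5612 s = 89.0927 min
revs/day = 1440 / 89.0927 = 16.1629
Rounded: 16 revolutions per day

16 revolutions per day


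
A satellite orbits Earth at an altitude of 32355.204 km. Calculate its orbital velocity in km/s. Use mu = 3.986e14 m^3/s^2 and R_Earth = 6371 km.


r = R_E + alt = 6371.0 + 32355.204 = 38726.2040 km = 3.8726204e+07 m
v = sqrt(mu/r) = sqrt(3.986e14 / 3.8726204e+07) = 3208.2351 m/s = 3.2082 km/s

3.2082 km/s


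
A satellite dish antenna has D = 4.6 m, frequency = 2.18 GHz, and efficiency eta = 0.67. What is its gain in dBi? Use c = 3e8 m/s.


lambda = c/f = 3e8 / 2.18e+09 = 0.1376147 m
G = eta*(pi*D/lambda)^2 = 0.67*(pi*4.6/0.1376147)^2
G = 7388.5751 (linear)
G = 10*log10(7388.5751) = 38.6856 dBi

38.6856 dBi


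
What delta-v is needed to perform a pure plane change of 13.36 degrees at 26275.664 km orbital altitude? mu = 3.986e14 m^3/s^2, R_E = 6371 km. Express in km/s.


r = 32646.6640 km = 3.2646664e+07 m
V = sqrt(mu/r) = 3494.2119 m/s
di = 13.36 deg = 0.233176 rad
dV = 2*V*sin(di/2) = 2*3494.2119*sin(0.116588)
dV = 812.9218 m/s = 0.8129218 km/s

0.8129 km/s


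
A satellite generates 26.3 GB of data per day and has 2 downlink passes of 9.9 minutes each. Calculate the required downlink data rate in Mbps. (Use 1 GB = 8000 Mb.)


total contact time = 2 * 9.9 * 60 = 1188.0000 s
data = 26.3 GB = 210400.0000 Mb
rate = 210400.0000 / 1188.0000 = 177.1044 Mbps

177.1044 Mbps


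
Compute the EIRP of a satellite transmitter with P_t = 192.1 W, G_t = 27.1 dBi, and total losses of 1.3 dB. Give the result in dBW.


Pt = 192.1 W = 22.8353 dBW
EIRP = Pt_dBW + Gt - losses = 22.8353 + 27.1 - 1.3 = 48.6353 dBW

48.6353 dBW


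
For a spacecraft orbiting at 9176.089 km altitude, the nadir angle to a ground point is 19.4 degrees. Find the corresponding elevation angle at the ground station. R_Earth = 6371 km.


r = R_E + alt = 15547.0890 km
Law of sines in the satellite / Earth-center / ground-point triangle:
  sin(nadir)/R_E = sin(90 + el)/r  =>  cos(el) = (r/R_E)*sin(nadir)
cos(el) = (15547.0890 / 6371.0000) * sin(19.4 deg) = 0.8105696
el = arccos(0.8105696) = 35.8484 deg
(Earth-central angle = 90 - nadir - el = 34.7516 deg)

35.8484 degrees


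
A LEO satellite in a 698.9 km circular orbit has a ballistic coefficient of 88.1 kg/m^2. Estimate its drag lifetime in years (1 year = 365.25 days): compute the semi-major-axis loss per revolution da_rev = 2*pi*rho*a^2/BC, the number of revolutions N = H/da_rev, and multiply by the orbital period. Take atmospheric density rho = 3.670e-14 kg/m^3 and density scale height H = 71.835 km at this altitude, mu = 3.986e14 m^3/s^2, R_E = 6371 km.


a = R_E + alt = 7069.9000 km = 7.0699e+06 m
da_rev = 2*pi*rho*a^2/BC = 2*pi*3.670e-14*(7.0699e+06)^2/88.1 = 0.130826754 m per revolution
N = H/da_rev = 71835.0000 m / 0.130826754 m = 549084.9371 revolutions
P = 2*pi*sqrt(a^3/mu) = 5916.0404 s
lifetime = N*P = 549084.9371 * 5916.0404 = 3.2484086e+09 s = 37597.3223 days
years = 37597.3223 / 365.25 = 102.9359 years

102.9359 years


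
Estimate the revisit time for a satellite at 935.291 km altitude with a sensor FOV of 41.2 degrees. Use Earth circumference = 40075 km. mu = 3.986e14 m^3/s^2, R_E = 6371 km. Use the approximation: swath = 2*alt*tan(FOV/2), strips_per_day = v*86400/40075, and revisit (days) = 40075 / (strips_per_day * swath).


swath = 2*935.291*tan(0.3595378) = 703.1055 km
v = sqrt(mu/r) = 7386.1847 m/s = 7.3862 km/s
strips/day = v*86400/40075 = 7.3862*86400/40075 = 15.9243
coverage/day = strips * swath = 15.9243 * 703.1055 = 11196.4644 km
revisit = 40075 / 11196.4644 = 3.5793 days

3.5793 days


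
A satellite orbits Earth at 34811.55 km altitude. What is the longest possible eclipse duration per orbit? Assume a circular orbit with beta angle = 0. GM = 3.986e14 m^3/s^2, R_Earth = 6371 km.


r = 41182.5500 km
T = 1386.2125 min
Eclipse fraction = arcsin(R_E/r)/pi = arcsin(6371.0000/41182.5500)/pi
= arcsin(0.1547014)/pi = 0.04944156
Eclipse duration = 0.04944156 * 1386.2125 = 68.5365 min

68.5365 minutes


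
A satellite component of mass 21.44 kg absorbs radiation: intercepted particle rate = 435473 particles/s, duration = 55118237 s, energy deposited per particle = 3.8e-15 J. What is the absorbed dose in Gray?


Total energy deposited = rate * time * E_per
  = 435473 * 55118237 * 3.8e-15 = 0.09120952 J
Dose = E_total / mass = 0.09120952 / 21.44
Dose = 0.004254175 Gy

0.0043 Gy


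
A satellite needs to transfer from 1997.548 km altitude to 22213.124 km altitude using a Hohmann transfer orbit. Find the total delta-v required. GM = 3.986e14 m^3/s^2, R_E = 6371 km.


r1 = 8368.5480 km = 8.368548e+06 m
r2 = 28584.1240 km = 2.8584124e+07 m
dv1 = sqrt(mu/r1)*(sqrt(2*r2/(r1+r2)) - 1) = 1682.6645 m/s
dv2 = sqrt(mu/r2)*(1 - sqrt(2*r1/(r1+r2))) = 1221.0957 m/s
total dv = |dv1| + |dv2| = 1682.6645 + 1221.0957 = 2903.7602 m/s = 2.9038 km/s

2.9038 km/s


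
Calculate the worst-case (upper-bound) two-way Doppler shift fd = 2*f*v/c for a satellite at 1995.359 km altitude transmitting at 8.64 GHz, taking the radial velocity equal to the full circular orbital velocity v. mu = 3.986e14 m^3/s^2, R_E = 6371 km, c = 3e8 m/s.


r = 8.366359e+06 m
v = sqrt(mu/r) = 6902.4044 m/s (worst-case radial velocity)
f = 8.64 GHz = 8.64e+09 Hz
fd = 2*f*v/c = 2*8.64e+09*6902.4044/3.0e+08
fd = 397578.4924 Hz

397578.4924 Hz


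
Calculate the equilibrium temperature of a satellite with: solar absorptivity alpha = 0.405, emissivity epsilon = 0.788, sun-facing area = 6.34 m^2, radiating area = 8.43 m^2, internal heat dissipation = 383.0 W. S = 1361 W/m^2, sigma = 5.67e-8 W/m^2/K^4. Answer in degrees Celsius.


Numerator = alpha*S*A_sun + Q_int = 0.405*1361*6.34 + 383.0 = 3877.6397 W
Denominator = eps*sigma*A_rad = 0.788*5.67e-8*8.43 = 3.7664903e-07 W/K^4
T^4 = 1.0295101e+10 K^4
T = 318.5354 K = 45.3854 C

45.3854 degrees Celsius


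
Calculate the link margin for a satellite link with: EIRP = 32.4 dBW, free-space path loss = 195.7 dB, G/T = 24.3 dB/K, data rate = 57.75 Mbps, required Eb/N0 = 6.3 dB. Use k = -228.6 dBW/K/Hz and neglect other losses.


C/N0 = EIRP - FSPL + G/T - k = 32.4 - 195.7 + 24.3 - (-228.6)
C/N0 = 89.6000 dB-Hz
R_b = 57.75 Mbps = 5.775e+07 bps -> 10*log10(R_b) = 77.6155 dB-Hz
Eb/N0 = C/N0 - 10*log10(R_b) = 89.6000 - 77.6155 = 11.9845 dB
Margin = Eb/N0 - Eb/N0_req = 11.9845 - 6.3 = 5.6845 dB (link closes)

5.6845 dB


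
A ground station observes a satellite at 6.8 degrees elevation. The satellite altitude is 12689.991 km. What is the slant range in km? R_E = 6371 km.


h = 12689.991 km, el = 6.8 deg
d = -R_E*sin(el) + sqrt((R_E*sin(el))^2 + 2*R_E*h + h^2)
d = -6371.0000*sin(0.1186824) + sqrt((6371.0000*0.118404)^2 + 2*6371.0000*12689.991 + 12689.991^2)
d = 17226.2151 km

17226.2151 km


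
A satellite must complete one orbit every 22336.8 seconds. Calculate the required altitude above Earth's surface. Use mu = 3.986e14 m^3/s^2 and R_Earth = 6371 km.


T = 22336.8 s
r = (mu*T^2/(4*pi^2))^(1/3) = (3.986e14 * 22336.8^2 / (4*pi^2))^(1/3)
r = 1.714246e+07 m = 17142.4605 km
alt = r - R_E = 17142.4605 - 6371 = 10771.4605 km

10771.4605 km


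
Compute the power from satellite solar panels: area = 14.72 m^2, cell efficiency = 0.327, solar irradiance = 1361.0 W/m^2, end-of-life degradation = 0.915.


P = area * eta * S * degradation
P = 14.72 * 0.327 * 1361.0 * 0.915
P = 5994.2490 W

5994.2490 W


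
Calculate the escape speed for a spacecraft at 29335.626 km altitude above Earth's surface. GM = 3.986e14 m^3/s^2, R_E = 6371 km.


r = 6371.0 + 29335.626 = 35706.6260 km = 3.5706626e+07 m
v_esc = sqrt(2*mu/r) = sqrt(2*3.986e14 / 3.5706626e+07)
v_esc = 4725.0808 m/s = 4.7251 km/s

4.7251 km/s


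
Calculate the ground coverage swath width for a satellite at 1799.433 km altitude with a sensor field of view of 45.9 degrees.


FOV = 45.9 deg = 0.8011061 rad
swath = 2 * alt * tan(FOV/2) = 2 * 1799.433 * tan(0.4005531)
swath = 2 * 1799.433 * 0.4234453
swath = 1523.9229 km

1523.9229 km


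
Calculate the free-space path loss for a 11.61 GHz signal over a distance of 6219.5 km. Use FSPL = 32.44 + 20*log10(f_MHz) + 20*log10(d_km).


f = 11.61 GHz = 11610.0000 MHz
d = 6219.5 km
FSPL = 32.44 + 20*log10(11610.0000) + 20*log10(6219.5)
FSPL = 32.44 + 81.2966 + 75.8751
FSPL = 189.6118 dB

189.6118 dB


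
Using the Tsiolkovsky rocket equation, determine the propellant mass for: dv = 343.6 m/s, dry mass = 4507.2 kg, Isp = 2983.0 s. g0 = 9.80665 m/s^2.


ve = Isp * g0 = 2983.0 * 9.80665 = 29253.236950 m/s
mass ratio = exp(dv/ve) = exp(343.6/29253.236950) = 1.01181496
m_prop = m_dry * (mr - 1) = 4507.2 * (1.01181496 - 1)
m_prop = 53.2524 kg

53.2524 kg


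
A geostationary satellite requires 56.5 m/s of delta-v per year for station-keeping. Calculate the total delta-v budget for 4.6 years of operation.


dV = rate * years = 56.5 * 4.6
dV = 259.9000 m/s

259.9000 m/s


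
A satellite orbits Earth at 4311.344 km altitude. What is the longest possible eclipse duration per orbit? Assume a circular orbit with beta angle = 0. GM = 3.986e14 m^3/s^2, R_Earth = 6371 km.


r = 10682.3440 km
T = 183.1301 min
Eclipse fraction = arcsin(R_E/r)/pi = arcsin(6371.0000/10682.3440)/pi
= arcsin(0.5964047)/pi = 0.2034046
Eclipse duration = 0.2034046 * 183.1301 = 37.2495 min

37.2495 minutes


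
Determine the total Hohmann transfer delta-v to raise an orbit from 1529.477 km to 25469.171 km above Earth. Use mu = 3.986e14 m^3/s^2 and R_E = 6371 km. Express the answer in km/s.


r1 = 7900.4770 km = 7.900477e+06 m
r2 = 31840.1710 km = 3.1840171e+07 m
dv1 = sqrt(mu/r1)*(sqrt(2*r2/(r1+r2)) - 1) = 1888.3949 m/s
dv2 = sqrt(mu/r2)*(1 - sqrt(2*r1/(r1+r2))) = 1307.1598 m/s
total dv = |dv1| + |dv2| = 1888.3949 + 1307.1598 = 3195.5547 m/s = 3.1956 km/s

3.1956 km/s


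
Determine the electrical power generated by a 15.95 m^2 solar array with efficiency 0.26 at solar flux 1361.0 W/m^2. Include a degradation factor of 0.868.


P = area * eta * S * degradation
P = 15.95 * 0.26 * 1361.0 * 0.868
P = 4899.0502 W

4899.0502 W


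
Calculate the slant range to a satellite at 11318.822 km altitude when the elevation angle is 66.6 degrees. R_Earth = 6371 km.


h = 11318.822 km, el = 66.6 deg
d = -R_E*sin(el) + sqrt((R_E*sin(el))^2 + 2*R_E*h + h^2)
d = -6371.0000*sin(1.1624) + sqrt((6371.0000*0.9177546)^2 + 2*6371.0000*11318.822 + 11318.822^2)
d = 11660.9190 km

11660.9190 km


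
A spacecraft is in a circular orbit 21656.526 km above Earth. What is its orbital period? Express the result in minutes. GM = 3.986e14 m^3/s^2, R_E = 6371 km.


r = 28027.5260 km = 2.8027526e+07 m
T = 2*pi*sqrt(r^3/mu) = 2*pi*sqrt(2.2016805e+22 / 3.986e14)
T = 46696.9341 s = 778.2822 min

778.2822 minutes


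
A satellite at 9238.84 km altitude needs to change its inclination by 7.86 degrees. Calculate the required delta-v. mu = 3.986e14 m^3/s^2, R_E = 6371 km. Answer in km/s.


r = 15609.8400 km = 1.560984e+07 m
V = sqrt(mu/r) = 5053.2341 m/s
di = 7.86 deg = 0.1371829 rad
dV = 2*V*sin(di/2) = 2*5053.2341*sin(0.06859144)
dV = 692.6738 m/s = 0.6926738 km/s

0.6927 km/s


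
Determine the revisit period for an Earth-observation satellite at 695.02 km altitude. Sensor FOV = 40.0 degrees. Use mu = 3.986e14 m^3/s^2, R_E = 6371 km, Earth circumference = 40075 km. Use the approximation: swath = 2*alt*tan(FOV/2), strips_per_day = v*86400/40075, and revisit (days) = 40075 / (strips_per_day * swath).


swath = 2*695.02*tan(0.3490659) = 505.9332 km
v = sqrt(mu/r) = 7510.7138 m/s = 7.5107 km/s
strips/day = v*86400/40075 = 7.5107*86400/40075 = 16.1928
coverage/day = strips * swath = 16.1928 * 505.9332 = 8192.4650 km
revisit = 40075 / 8192.4650 = 4.8917 days

4.8917 days


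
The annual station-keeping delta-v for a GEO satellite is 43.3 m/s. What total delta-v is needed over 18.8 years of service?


dV = rate * years = 43.3 * 18.8
dV = 814.0400 m/s

814.0400 m/s


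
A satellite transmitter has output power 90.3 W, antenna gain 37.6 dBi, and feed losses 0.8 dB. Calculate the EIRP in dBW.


Pt = 90.3 W = 19.5569 dBW
EIRP = Pt_dBW + Gt - losses = 19.5569 + 37.6 - 0.8 = 56.3569 dBW

56.3569 dBW


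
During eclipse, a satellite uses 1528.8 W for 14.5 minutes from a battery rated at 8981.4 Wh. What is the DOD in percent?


E_used = P * t / 60 = 1528.8 * 14.5 / 60 = 369.4600 Wh
DOD = E_used / E_total * 100 = 369.4600 / 8981.4 * 100
DOD = 4.1136 %

4.1136 %


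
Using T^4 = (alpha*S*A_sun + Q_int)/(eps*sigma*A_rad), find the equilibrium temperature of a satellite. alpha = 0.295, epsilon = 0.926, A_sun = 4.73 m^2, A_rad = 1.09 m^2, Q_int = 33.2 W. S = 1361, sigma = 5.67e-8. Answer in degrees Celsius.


Numerator = alpha*S*A_sun + Q_int = 0.295*1361*4.73 + 33.2 = 1932.2714 W
Denominator = eps*sigma*A_rad = 0.926*5.67e-8*1.09 = 5.7229578e-08 W/K^4
T^4 = 3.3763509e+10 K^4
T = 428.6589 K = 155.5089 C

155.5089 degrees Celsius


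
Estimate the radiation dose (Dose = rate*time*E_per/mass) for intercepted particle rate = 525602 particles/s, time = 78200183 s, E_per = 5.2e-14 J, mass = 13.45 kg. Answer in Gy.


Total energy deposited = rate * time * E_per
  = 525602 * 78200183 * 5.2e-14 = 2.1373 J
Dose = E_total / mass = 2.1373 / 13.45
Dose = 0.158908 Gy

0.1589 Gy


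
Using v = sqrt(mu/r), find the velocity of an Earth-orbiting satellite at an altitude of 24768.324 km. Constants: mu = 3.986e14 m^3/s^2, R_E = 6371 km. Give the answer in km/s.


r = R_E + alt = 6371.0 + 24768.324 = 31139.3240 km = 3.1139324e+07 m
v = sqrt(mu/r) = sqrt(3.986e14 / 3.1139324e+07) = 3577.7835 m/s = 3.5778 km/s

3.5778 km/s


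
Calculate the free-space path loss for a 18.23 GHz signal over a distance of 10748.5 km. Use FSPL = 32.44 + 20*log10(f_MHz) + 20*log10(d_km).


f = 18.23 GHz = 18230.0000 MHz
d = 10748.5 km
FSPL = 32.44 + 20*log10(18230.0000) + 20*log10(10748.5)
FSPL = 32.44 + 85.2157 + 80.6270
FSPL = 198.2827 dB

198.2827 dB


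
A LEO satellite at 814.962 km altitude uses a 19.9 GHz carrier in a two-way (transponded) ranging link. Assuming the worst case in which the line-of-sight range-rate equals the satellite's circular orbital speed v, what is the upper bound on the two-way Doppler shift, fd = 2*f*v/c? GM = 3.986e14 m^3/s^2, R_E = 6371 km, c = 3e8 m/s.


r = 7.185962e+06 m
v = sqrt(mu/r) = 7447.7688 m/s (worst-case radial velocity)
f = 19.9 GHz = 1.99e+10 Hz
fd = 2*f*v/c = 2*1.99e+10*7447.7688/3.0e+08
fd = 988070.6667 Hz

988070.6667 Hz


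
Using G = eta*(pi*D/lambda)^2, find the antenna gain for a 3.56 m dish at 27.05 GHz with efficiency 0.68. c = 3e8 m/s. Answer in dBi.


lambda = c/f = 3e8 / 2.705e+10 = 0.01109057 m
G = eta*(pi*D/lambda)^2 = 0.68*(pi*3.56/0.01109057)^2
G = 691513.5326 (linear)
G = 10*log10(691513.5326) = 58.3980 dBi

58.3980 dBi


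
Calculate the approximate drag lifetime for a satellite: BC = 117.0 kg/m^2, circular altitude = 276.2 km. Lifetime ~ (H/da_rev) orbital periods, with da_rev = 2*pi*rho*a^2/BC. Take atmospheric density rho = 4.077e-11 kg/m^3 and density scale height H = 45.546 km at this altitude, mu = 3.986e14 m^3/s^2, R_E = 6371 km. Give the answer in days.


a = R_E + alt = 6647.2000 km = 6.6472e+06 m
da_rev = 2*pi*rho*a^2/BC = 2*pi*4.077e-11*(6.6472e+06)^2/117.0 = 96.741365 m per revolution
N = H/da_rev = 45546.0000 m / 96.741365 m = 470.8017 revolutions
P = 2*pi*sqrt(a^3/mu) = 5393.4833 s
lifetime = N*P = 470.8017 * 5393.4833 = 2.5392612e+06 s = 29.3896 days

29.3896 days


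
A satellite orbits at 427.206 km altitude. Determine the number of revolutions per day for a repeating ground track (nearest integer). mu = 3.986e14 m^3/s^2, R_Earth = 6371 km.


r = 6.798206e+06 m
T = 2*pi*sqrt(r^3/mu) = 5578.3107 s = 92.9718 min
revs/day = 1440 / 92.9718 = 15.4886
Rounded: 15 revolutions per day

15 revolutions per day


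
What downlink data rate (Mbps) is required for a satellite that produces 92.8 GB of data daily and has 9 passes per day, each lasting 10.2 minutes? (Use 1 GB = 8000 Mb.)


total contact time = 9 * 10.2 * 60 = 5508.0000 s
data = 92.8 GB = 742400.0000 Mb
rate = 742400.0000 / 5508.0000 = 134.7858 Mbps

134.7858 Mbps


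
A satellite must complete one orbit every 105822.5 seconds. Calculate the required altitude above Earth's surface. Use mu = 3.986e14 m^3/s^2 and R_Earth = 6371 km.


T = 105822.5 s
r = (mu*T^2/(4*pi^2))^(1/3) = (3.986e14 * 105822.5^2 / (4*pi^2))^(1/3)
r = 4.835535e+07 m = 48355.3500 km
alt = r - R_E = 48355.3500 - 6371 = 41984.3500 km

41984.3500 km


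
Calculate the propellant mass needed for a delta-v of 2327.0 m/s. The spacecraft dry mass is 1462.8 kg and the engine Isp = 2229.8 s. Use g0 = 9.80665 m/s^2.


ve = Isp * g0 = 2229.8 * 9.80665 = 21866.868170 m/s
mass ratio = exp(dv/ve) = exp(2327.0/21866.868170) = 1.11228527
m_prop = m_dry * (mr - 1) = 1462.8 * (1.11228527 - 1)
m_prop = 164.2509 kg

164.2509 kg


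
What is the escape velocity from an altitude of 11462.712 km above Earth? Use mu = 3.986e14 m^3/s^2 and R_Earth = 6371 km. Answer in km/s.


r = 6371.0 + 11462.712 = 17833.7120 km = 1.7833712e+07 m
v_esc = sqrt(2*mu/r) = sqrt(2*3.986e14 / 1.7833712e+07)
v_esc = 6685.9446 m/s = 6.6859 km/s

6.6859 km/s


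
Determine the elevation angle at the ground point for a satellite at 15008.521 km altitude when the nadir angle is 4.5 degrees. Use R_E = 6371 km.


r = R_E + alt = 21379.5210 km
Law of sines in the satellite / Earth-center / ground-point triangle:
  sin(nadir)/R_E = sin(90 + el)/r  =>  cos(el) = (r/R_E)*sin(nadir)
cos(el) = (21379.5210 / 6371.0000) * sin(4.5 deg) = 0.2632896
el = arccos(0.2632896) = 74.7347 deg
(Earth-central angle = 90 - nadir - el = 10.7653 deg)

74.7347 degrees


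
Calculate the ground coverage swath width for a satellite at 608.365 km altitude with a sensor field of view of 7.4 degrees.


FOV = 7.4 deg = 0.1291544 rad
swath = 2 * alt * tan(FOV/2) = 2 * 608.365 * tan(0.06457718)
swath = 2 * 608.365 * 0.0646671
swath = 78.6824 km

78.6824 km


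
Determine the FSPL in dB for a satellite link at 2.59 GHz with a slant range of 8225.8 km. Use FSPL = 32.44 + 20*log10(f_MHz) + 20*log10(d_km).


f = 2.59 GHz = 2590.0000 MHz
d = 8225.8 km
FSPL = 32.44 + 20*log10(2590.0000) + 20*log10(8225.8)
FSPL = 32.44 + 68.2660 + 78.3036
FSPL = 179.0096 dB

179.0096 dB


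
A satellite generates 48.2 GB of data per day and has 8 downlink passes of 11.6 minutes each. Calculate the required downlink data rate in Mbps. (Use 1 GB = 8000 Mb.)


total contact time = 8 * 11.6 * 60 = 5568.0000 s
data = 48.2 GB = 385600.0000 Mb
rate = 385600.0000 / 5568.0000 = 69.2529 Mbps

69.2529 Mbps


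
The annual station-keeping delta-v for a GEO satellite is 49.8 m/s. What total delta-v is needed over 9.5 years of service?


dV = rate * years = 49.8 * 9.5
dV = 473.1000 m/s

473.1000 m/s


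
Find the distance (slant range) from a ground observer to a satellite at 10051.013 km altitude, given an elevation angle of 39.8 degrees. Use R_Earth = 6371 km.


h = 10051.013 km, el = 39.8 deg
d = -R_E*sin(el) + sqrt((R_E*sin(el))^2 + 2*R_E*h + h^2)
d = -6371.0000*sin(0.694641) + sqrt((6371.0000*0.6401097)^2 + 2*6371.0000*10051.013 + 10051.013^2)
d = 11597.4500 km

11597.4500 km


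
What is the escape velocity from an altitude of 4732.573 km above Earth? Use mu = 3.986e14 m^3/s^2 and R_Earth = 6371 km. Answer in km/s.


r = 6371.0 + 4732.573 = 11103.5730 km = 1.1103573e+07 m
v_esc = sqrt(2*mu/r) = sqrt(2*3.986e14 / 1.1103573e+07)
v_esc = 8473.2939 m/s = 8.4733 km/s

8.4733 km/s


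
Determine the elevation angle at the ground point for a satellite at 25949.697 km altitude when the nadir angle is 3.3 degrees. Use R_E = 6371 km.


r = R_E + alt = 32320.6970 km
Law of sines in the satellite / Earth-center / ground-point triangle:
  sin(nadir)/R_E = sin(90 + el)/r  =>  cos(el) = (r/R_E)*sin(nadir)
cos(el) = (32320.6970 / 6371.0000) * sin(3.3 deg) = 0.2920279
el = arccos(0.2920279) = 73.0206 deg
(Earth-central angle = 90 - nadir - el = 13.6794 deg)

73.0206 degrees


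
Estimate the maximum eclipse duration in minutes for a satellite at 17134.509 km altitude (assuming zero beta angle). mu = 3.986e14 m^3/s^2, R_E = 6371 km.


r = 23505.5090 km
T = 597.7429 min
Eclipse fraction = arcsin(R_E/r)/pi = arcsin(6371.0000/23505.5090)/pi
= arcsin(0.2710428)/pi = 0.08736851
Eclipse duration = 0.08736851 * 597.7429 = 52.2239 min

52.2239 minutes


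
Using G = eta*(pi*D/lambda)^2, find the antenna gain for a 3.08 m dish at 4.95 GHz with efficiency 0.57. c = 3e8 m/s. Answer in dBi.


lambda = c/f = 3e8 / 4.95e+09 = 0.06060606 m
G = eta*(pi*D/lambda)^2 = 0.57*(pi*3.08/0.06060606)^2
G = 14529.2743 (linear)
G = 10*log10(14529.2743) = 41.6224 dBi

41.6224 dBi


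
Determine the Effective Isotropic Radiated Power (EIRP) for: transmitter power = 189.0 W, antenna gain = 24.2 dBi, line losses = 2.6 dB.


Pt = 189.0 W = 22.7646 dBW
EIRP = Pt_dBW + Gt - losses = 22.7646 + 24.2 - 2.6 = 44.3646 dBW

44.3646 dBW


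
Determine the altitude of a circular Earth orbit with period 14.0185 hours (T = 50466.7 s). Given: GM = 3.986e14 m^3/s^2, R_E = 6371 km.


T = 50466.7 s
r = (mu*T^2/(4*pi^2))^(1/3) = (3.986e14 * 50466.7^2 / (4*pi^2))^(1/3)
r = 2.9516337e+07 m = 29516.3368 km
alt = r - R_E = 29516.3368 - 6371 = 23145.3368 km

23145.3368 km


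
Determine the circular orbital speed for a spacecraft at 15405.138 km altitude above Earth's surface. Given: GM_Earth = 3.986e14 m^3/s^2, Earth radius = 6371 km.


r = R_E + alt = 6371.0 + 15405.138 = 21776.1380 km = 2.1776138e+07 m
v = sqrt(mu/r) = sqrt(3.986e14 / 2.1776138e+07) = 4278.3688 m/s = 4.2784 km/s

4.2784 km/s


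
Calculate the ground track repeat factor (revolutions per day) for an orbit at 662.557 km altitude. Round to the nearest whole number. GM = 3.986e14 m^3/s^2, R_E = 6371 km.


r = 7.033557e+06 m
T = 2*pi*sqrt(r^3/mu) = 5870.4817 s = 97.8414 min
revs/day = 1440 / 97.8414 = 14.7177
Rounded: 15 revolutions per day

15 revolutions per day


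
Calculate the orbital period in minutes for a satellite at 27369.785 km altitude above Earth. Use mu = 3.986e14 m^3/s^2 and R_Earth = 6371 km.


r = 33740.7850 km = 3.3740785e+07 m
T = 2*pi*sqrt(r^3/mu) = 2*pi*sqrt(3.8411879e+22 / 3.986e14)
T = 61679.9474 s = 1027.9991 min

1027.9991 minutes


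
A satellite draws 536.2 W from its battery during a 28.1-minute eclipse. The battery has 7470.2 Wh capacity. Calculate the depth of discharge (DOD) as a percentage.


E_used = P * t / 60 = 536.2 * 28.1 / 60 = 251.1203 Wh
DOD = E_used / E_total * 100 = 251.1203 / 7470.2 * 100
DOD = 3.3616 %

3.3616 %


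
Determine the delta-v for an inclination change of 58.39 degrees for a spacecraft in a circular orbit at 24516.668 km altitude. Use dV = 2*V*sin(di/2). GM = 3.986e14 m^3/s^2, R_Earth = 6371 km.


r = 30887.6680 km = 3.0887668e+07 m
V = sqrt(mu/r) = 3592.3289 m/s
di = 58.39 deg = 1.0191 rad
dV = 2*V*sin(di/2) = 2*3592.3289*sin(0.5095489)
dV = 3504.5573 m/s = 3.5046 km/s

3.5046 km/s


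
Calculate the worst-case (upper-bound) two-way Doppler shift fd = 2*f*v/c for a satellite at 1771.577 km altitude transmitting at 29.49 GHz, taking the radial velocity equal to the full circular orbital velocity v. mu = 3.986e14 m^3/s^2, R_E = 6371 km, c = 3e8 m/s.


r = 8.142577e+06 m
v = sqrt(mu/r) = 6996.6107 m/s (worst-case radial velocity)
f = 29.49 GHz = 2.949e+10 Hz
fd = 2*f*v/c = 2*2.949e+10*6996.6107/3.0e+08
fd = 1.3755337e+06 Hz

1.3755e+06 Hz


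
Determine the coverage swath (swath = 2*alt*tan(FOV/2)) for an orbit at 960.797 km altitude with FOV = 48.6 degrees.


FOV = 48.6 deg = 0.84823 rad
swath = 2 * alt * tan(FOV/2) = 2 * 960.797 * tan(0.424115)
swath = 2 * 960.797 * 0.4515173
swath = 867.6330 km

867.6330 km


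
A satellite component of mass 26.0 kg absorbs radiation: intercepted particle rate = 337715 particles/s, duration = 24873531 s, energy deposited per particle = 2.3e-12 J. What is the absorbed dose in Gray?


Total energy deposited = rate * time * E_per
  = 337715 * 24873531 * 2.3e-12 = 19.3204 J
Dose = E_total / mass = 19.3204 / 26.0
Dose = 0.7430915 Gy

0.7431 Gy


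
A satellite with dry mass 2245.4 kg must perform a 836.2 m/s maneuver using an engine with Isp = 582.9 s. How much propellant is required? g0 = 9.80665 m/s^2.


ve = Isp * g0 = 582.9 * 9.80665 = 5716.296285 m/s
mass ratio = exp(dv/ve) = exp(836.2/5716.296285) = 1.15752433
m_prop = m_dry * (mr - 1) = 2245.4 * (1.15752433 - 1)
m_prop = 353.7051 kg

353.7051 kg


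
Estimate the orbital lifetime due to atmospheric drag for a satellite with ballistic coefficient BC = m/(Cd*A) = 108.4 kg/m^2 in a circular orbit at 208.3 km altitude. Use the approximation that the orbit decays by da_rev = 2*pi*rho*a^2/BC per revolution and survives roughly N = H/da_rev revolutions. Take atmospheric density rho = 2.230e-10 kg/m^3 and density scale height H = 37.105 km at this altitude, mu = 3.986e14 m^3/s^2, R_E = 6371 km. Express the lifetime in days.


a = R_E + alt = 6579.3000 km = 6.5793e+06 m
da_rev = 2*pi*rho*a^2/BC = 2*pi*2.230e-10*(6.5793e+06)^2/108.4 = 559.518987 m per revolution
N = H/da_rev = 37105.0000 m / 559.518987 m = 66.3159 revolutions
P = 2*pi*sqrt(a^3/mu) = 5311.0545 s
lifetime = N*P = 66.3159 * 5311.0545 = 352207.3081 s = 4.0765 days

4.0765 days


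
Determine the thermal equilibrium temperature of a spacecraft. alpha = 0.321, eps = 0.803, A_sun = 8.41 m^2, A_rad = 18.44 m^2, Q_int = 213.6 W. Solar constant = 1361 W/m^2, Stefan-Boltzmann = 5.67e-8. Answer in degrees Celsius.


Numerator = alpha*S*A_sun + Q_int = 0.321*1361*8.41 + 213.6 = 3887.7692 W
Denominator = eps*sigma*A_rad = 0.803*5.67e-8*18.44 = 8.3957504e-07 W/K^4
T^4 = 4.6306393e+09 K^4
T = 260.8617 K = -12.2883 C

-12.2883 degrees Celsius


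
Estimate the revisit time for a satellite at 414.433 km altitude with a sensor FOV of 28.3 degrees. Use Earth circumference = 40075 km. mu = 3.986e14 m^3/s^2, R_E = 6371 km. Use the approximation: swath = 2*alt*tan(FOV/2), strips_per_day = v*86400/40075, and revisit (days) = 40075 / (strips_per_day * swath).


swath = 2*414.433*tan(0.2469641) = 208.9659 km
v = sqrt(mu/r) = 7664.4300 m/s = 7.6644 km/s
strips/day = v*86400/40075 = 7.6644*86400/40075 = 16.5242
coverage/day = strips * swath = 16.5242 * 208.9659 = 3452.9910 km
revisit = 40075 / 3452.9910 = 11.6059 days

11.6059 days


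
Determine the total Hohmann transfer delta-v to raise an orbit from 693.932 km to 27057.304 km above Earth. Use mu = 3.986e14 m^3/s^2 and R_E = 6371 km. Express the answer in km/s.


r1 = 7064.9320 km = 7.064932e+06 m
r2 = 33428.3040 km = 3.3428304e+07 m
dv1 = sqrt(mu/r1)*(sqrt(2*r2/(r1+r2)) - 1) = 2140.2249 m/s
dv2 = sqrt(mu/r2)*(1 - sqrt(2*r1/(r1+r2))) = 1413.3108 m/s
total dv = |dv1| + |dv2| = 2140.2249 + 1413.3108 = 3553.5356 m/s = 3.5535 km/s

3.5535 km/s


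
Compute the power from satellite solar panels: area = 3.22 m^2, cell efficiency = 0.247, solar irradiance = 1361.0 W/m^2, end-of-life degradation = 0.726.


P = area * eta * S * degradation
P = 3.22 * 0.247 * 1361.0 * 0.726
P = 785.8643 W

785.8643 W


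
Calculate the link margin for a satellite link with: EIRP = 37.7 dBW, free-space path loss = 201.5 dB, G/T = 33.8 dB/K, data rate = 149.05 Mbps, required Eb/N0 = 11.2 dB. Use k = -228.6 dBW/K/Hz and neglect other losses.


C/N0 = EIRP - FSPL + G/T - k = 37.7 - 201.5 + 33.8 - (-228.6)
C/N0 = 98.6000 dB-Hz
R_b = 149.05 Mbps = 1.4905e+08 bps -> 10*log10(R_b) = 81.7333 dB-Hz
Eb/N0 = C/N0 - 10*log10(R_b) = 98.6000 - 81.7333 = 16.8667 dB
Margin = Eb/N0 - Eb/N0_req = 16.8667 - 11.2 = 5.6667 dB (link closes)

5.6667 dB


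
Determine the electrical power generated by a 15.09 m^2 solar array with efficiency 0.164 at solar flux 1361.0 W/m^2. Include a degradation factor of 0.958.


P = area * eta * S * degradation
P = 15.09 * 0.164 * 1361.0 * 0.958
P = 3226.6861 W

3226.6861 W


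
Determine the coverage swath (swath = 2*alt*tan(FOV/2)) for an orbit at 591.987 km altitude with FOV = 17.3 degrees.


FOV = 17.3 deg = 0.301942 rad
swath = 2 * alt * tan(FOV/2) = 2 * 591.987 * tan(0.150971)
swath = 2 * 591.987 * 0.1521285
swath = 180.1162 km

180.1162 km


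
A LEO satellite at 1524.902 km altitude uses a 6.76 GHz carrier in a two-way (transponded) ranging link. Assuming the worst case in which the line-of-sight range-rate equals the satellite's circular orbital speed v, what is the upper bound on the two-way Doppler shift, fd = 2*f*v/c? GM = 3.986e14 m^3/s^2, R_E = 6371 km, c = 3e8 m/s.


r = 7.895902e+06 m
v = sqrt(mu/r) = 7105.0604 m/s (worst-case radial velocity)
f = 6.76 GHz = 6.76e+09 Hz
fd = 2*f*v/c = 2*6.76e+09*7105.0604/3.0e+08
fd = 320201.3874 Hz

320201.3874 Hz


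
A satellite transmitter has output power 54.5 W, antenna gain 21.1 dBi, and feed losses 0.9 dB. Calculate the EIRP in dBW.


Pt = 54.5 W = 17.3640 dBW
EIRP = Pt_dBW + Gt - losses = 17.3640 + 21.1 - 0.9 = 37.5640 dBW

37.5640 dBW


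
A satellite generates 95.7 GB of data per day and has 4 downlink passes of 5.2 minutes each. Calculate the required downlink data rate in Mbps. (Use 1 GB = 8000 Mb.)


total contact time = 4 * 5.2 * 60 = 1248.0000 s
data = 95.7 GB = 765600.0000 Mb
rate = 765600.0000 / 1248.0000 = 613.4615 Mbps

613.4615 Mbps


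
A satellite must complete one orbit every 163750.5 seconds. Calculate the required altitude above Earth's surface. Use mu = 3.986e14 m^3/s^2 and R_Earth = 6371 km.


T = 163750.5 s
r = (mu*T^2/(4*pi^2))^(1/3) = (3.986e14 * 163750.5^2 / (4*pi^2))^(1/3)
r = 6.4691558e+07 m = 64691.5578 km
alt = r - R_E = 64691.5578 - 6371 = 58320.5578 km

58320.5578 km


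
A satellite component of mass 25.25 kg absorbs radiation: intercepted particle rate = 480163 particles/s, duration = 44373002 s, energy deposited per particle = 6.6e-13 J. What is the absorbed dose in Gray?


Total energy deposited = rate * time * E_per
  = 480163 * 44373002 * 6.6e-13 = 14.0621 J
Dose = E_total / mass = 14.0621 / 25.25
Dose = 0.5569165 Gy

0.5569 Gy


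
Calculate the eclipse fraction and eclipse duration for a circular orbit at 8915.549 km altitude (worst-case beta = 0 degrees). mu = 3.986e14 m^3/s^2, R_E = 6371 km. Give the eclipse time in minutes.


r = 15286.5490 km
T = 313.4903 min
Eclipse fraction = arcsin(R_E/r)/pi = arcsin(6371.0000/15286.5490)/pi
= arcsin(0.4167716)/pi = 0.1368385
Eclipse duration = 0.1368385 * 313.4903 = 42.8976 min

42.8976 minutes


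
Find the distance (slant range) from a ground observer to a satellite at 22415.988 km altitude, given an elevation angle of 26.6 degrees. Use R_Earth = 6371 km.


h = 22415.988 km, el = 26.6 deg
d = -R_E*sin(el) + sqrt((R_E*sin(el))^2 + 2*R_E*h + h^2)
d = -6371.0000*sin(0.4642576) + sqrt((6371.0000*0.4477591)^2 + 2*6371.0000*22415.988 + 22415.988^2)
d = 25365.0302 km

25365.0302 km


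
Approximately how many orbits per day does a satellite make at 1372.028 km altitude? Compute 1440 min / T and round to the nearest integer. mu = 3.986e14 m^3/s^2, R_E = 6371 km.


r = 7.743028e+06 m
T = 2*pi*sqrt(r^3/mu) = 6780.7458 s = 113.0124 min
revs/day = 1440 / 113.0124 = 12.7420
Rounded: 13 revolutions per day

13 revolutions per day


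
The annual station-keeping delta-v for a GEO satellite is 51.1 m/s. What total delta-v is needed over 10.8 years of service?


dV = rate * years = 51.1 * 10.8
dV = 551.8800 m/s

551.8800 m/s


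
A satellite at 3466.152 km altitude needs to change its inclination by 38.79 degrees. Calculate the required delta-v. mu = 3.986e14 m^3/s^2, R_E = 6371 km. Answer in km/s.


r = 9837.1520 km = 9.837152e+06 m
V = sqrt(mu/r) = 6365.5210 m/s
di = 38.79 deg = 0.6770132 rad
dV = 2*V*sin(di/2) = 2*6365.5210*sin(0.3385066)
dV = 4227.7094 m/s = 4.2277 km/s

4.2277 km/s


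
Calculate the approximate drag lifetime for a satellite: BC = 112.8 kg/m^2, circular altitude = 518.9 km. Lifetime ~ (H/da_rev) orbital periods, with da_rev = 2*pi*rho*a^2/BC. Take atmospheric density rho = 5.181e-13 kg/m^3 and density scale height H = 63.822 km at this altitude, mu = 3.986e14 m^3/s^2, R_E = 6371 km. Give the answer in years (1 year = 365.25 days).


a = R_E + alt = 6889.9000 km = 6.8899e+06 m
da_rev = 2*pi*rho*a^2/BC = 2*pi*5.181e-13*(6.8899e+06)^2/112.8 = 1.369967 m per revolution
N = H/da_rev = 63822.0000 m / 1.369967 m = 46586.5137 revolutions
P = 2*pi*sqrt(a^3/mu) = 5691.5506 s
lifetime = N*P = 46586.5137 * 5691.5506 = 2.651495e+08 s = 3068.8599 days
years = 3068.8599 / 365.25 = 8.4021 years

8.4021 years


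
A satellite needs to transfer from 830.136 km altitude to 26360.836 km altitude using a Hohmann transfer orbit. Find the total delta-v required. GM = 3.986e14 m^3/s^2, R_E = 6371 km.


r1 = 7201.1360 km = 7.201136e+06 m
r2 = 32731.8360 km = 3.2731836e+07 m
dv1 = sqrt(mu/r1)*(sqrt(2*r2/(r1+r2)) - 1) = 2085.9051 m/s
dv2 = sqrt(mu/r2)*(1 - sqrt(2*r1/(r1+r2))) = 1393.9433 m/s
total dv = |dv1| + |dv2| = 2085.9051 + 1393.9433 = 3479.8484 m/s = 3.4798 km/s

3.4798 km/s


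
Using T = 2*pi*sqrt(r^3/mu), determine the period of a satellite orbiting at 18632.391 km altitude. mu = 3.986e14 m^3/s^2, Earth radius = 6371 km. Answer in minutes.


r = 25003.3910 km = 2.5003391e+07 m
T = 2*pi*sqrt(r^3/mu) = 2*pi*sqrt(1.5631359e+22 / 3.986e14)
T = 39346.8156 s = 655.7803 min

655.7803 minutes


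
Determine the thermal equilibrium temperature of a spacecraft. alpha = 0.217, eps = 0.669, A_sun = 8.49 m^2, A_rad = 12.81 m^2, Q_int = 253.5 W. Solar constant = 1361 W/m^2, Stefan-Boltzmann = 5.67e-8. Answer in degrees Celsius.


Numerator = alpha*S*A_sun + Q_int = 0.217*1361*8.49 + 253.5 = 2760.9111 W
Denominator = eps*sigma*A_rad = 0.669*5.67e-8*12.81 = 4.8591276e-07 W/K^4
T^4 = 5.681907e+09 K^4
T = 274.5513 K = 1.4013 C

1.4013 degrees Celsius


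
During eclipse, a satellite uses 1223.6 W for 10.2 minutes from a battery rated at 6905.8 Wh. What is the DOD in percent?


E_used = P * t / 60 = 1223.6 * 10.2 / 60 = 208.0120 Wh
DOD = E_used / E_total * 100 = 208.0120 / 6905.8 * 100
DOD = 3.0121 %

3.0121 %


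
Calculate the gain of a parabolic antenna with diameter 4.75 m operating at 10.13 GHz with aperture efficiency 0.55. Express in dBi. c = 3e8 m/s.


lambda = c/f = 3e8 / 1.013e+10 = 0.029615 m
G = eta*(pi*D/lambda)^2 = 0.55*(pi*4.75/0.029615)^2
G = 139645.2074 (linear)
G = 10*log10(139645.2074) = 51.4503 dBi

51.4503 dBi


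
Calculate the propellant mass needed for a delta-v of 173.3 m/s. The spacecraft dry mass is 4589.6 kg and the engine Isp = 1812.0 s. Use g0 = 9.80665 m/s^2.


ve = Isp * g0 = 1812.0 * 9.80665 = 17769.649800 m/s
mass ratio = exp(dv/ve) = exp(173.3/17769.649800) = 1.00980030
m_prop = m_dry * (mr - 1) = 4589.6 * (1.00980030 - 1)
m_prop = 44.9794 kg

44.9794 kg


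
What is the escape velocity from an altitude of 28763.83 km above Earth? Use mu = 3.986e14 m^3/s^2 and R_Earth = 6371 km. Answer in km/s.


r = 6371.0 + 28763.83 = 35134.8300 km = 3.513483e+07 m
v_esc = sqrt(2*mu/r) = sqrt(2*3.986e14 / 3.513483e+07)
v_esc = 4763.3744 m/s = 4.7634 km/s

4.7634 km/s


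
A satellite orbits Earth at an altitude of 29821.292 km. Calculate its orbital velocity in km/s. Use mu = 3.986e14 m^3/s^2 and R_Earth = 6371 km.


r = R_E + alt = 6371.0 + 29821.292 = 36192.2920 km = 3.6192292e+07 m
v = sqrt(mu/r) = sqrt(3.986e14 / 3.6192292e+07) = 3318.6435 m/s = 3.3186 km/s

3.3186 km/s


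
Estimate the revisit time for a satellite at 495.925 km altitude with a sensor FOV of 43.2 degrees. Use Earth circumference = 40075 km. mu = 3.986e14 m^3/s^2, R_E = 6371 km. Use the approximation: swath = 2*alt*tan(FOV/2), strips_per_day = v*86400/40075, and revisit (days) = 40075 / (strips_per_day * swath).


swath = 2*495.925*tan(0.3769911) = 392.7012 km
v = sqrt(mu/r) = 7618.8162 m/s = 7.6188 km/s
strips/day = v*86400/40075 = 7.6188*86400/40075 = 16.4258
coverage/day = strips * swath = 16.4258 * 392.7012 = 6450.4488 km
revisit = 40075 / 6450.4488 = 6.2127 days

6.2127 days


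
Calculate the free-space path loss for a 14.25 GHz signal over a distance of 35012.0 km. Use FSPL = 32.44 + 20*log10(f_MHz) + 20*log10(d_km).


f = 14.25 GHz = 14250.0000 MHz
d = 35012.0 km
FSPL = 32.44 + 20*log10(14250.0000) + 20*log10(35012.0)
FSPL = 32.44 + 83.0763 + 90.8843
FSPL = 206.4006 dB

206.4006 dB


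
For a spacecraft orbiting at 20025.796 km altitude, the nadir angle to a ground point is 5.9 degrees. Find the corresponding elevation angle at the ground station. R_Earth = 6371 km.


r = R_E + alt = 26396.7960 km
Law of sines in the satellite / Earth-center / ground-point triangle:
  sin(nadir)/R_E = sin(90 + el)/r  =>  cos(el) = (r/R_E)*sin(nadir)
cos(el) = (26396.7960 / 6371.0000) * sin(5.9 deg) = 0.4258976
el = arccos(0.4258976) = 64.7925 deg
(Earth-central angle = 90 - nadir - el = 19.3075 deg)

64.7925 degrees


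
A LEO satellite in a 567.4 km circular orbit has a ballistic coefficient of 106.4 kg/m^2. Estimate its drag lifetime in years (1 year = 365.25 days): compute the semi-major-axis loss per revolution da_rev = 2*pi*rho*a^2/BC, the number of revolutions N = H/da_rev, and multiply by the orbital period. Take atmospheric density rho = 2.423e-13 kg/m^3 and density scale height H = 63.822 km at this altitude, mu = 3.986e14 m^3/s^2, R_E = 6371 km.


a = R_E + alt = 6938.4000 km = 6.9384e+06 m
da_rev = 2*pi*rho*a^2/BC = 2*pi*2.423e-13*(6.9384e+06)^2/106.4 = 0.688827253 m per revolution
N = H/da_rev = 63822.0000 m / 0.688827253 m = 92653.1285 revolutions
P = 2*pi*sqrt(a^3/mu) = 5751.7529 s
lifetime = N*P = 92653.1285 * 5751.7529 = 5.329179e+08 s = 6168.0313 days
years = 6168.0313 / 365.25 = 16.8871 years

16.8871 years


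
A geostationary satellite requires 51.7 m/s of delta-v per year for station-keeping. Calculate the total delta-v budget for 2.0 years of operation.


dV = rate * years = 51.7 * 2.0
dV = 103.4000 m/s

103.4000 m/s
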